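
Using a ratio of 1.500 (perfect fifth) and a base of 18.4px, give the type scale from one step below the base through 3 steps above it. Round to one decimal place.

Step -1: 18.4 ÷ 1.500 = 12.3
Step 0: 18.4px
Step 1: 18.4 × 1.500 = 27.6
Step 2: 18.4 × 1.500² = 41.4
Step 3: 18.4 × 1.500³ = 62.1

12.3px, 18.4px, 27.6px, 41.4px, 62.1px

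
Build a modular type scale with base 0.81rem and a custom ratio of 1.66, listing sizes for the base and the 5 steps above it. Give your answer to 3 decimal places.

0.810rem, 1.345rem, 2.232rem, 3.705rem, 6.151rem, 10.210rem

Step 0: 0.81rem
Step 1: 0.81 × 1.66 = 1.345
Step 2: 0.81 × 1.66² = 2.232
Step 3: 0.81 × 1.66³ = 3.705
Step 4: 0.81 × 1.66⁴ = 6.151
Step 5: 0.81 × 1.66⁵ = 10.210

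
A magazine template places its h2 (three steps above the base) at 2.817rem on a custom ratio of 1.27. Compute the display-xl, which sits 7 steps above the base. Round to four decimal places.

7.3283rem

2.817 × 1.27⁴ = 2.817 × 2.60145 ≈ 7.3283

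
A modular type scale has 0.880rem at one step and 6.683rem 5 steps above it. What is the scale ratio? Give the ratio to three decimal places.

1.500

The ratio satisfies 0.880 × r⁵ = 6.683, so r = (6.683 / 0.880)^(1/5).
r = 7.5943^(1/5) ≈ 1.5000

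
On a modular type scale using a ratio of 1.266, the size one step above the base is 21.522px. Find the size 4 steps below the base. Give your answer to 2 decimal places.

Moving from step +1 to step -4 is 5 steps down, so divide by r⁵.
21.522 ÷ 1.266⁵ = 21.522 ÷ 3.25213 ≈ 6.618

6.62px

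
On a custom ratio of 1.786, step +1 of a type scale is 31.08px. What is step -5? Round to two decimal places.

0.96px

Moving from step +1 to step -5 is 6 steps down, so divide by r⁶.
31.08 ÷ 1.786⁶ = 31.08 ÷ 32.45553 ≈ 0.958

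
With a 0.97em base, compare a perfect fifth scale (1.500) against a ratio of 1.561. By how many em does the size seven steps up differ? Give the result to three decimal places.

Perfect fifth: 0.97 × 1.500⁷ = 16.57336em
At 1.561: 0.97 × 1.561⁷ = 21.90746em
Difference: 21.90746 − 16.57336 = 5.33410em

5.334em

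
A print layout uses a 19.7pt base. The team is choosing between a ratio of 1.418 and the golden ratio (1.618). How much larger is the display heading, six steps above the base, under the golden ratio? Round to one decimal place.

193.3pt

At 1.418: 19.7 × 1.418⁶ = 160.149pt
Golden ratio: 19.7 × 1.618⁶ = 353.458pt
Difference: 353.458 − 160.149 = 193.309pt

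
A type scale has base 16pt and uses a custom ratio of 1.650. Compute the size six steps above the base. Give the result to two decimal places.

Every step multiplies by the scale ratio.
16.0 × 1.650⁶ = 16.0 × 20.17919 ≈ 322.87

322.87pt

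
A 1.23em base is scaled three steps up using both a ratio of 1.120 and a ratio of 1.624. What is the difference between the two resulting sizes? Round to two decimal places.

3.54em

At 1.120: 1.23 × 1.120³ = 1.7281em
At 1.624: 1.23 × 1.624³ = 5.2682em
Difference: 5.2682 − 1.7281 = 3.5401em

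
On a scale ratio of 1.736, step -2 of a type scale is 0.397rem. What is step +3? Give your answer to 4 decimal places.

6.2595rem

0.397 × 1.736⁵ = 0.397 × 15.76698 ≈ 6.2595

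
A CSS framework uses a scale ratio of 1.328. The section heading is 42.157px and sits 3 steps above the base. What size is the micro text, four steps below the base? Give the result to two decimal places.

42.157 ÷ 1.328⁷ = 42.157 ÷ 7.28428 ≈ 5.787

5.79px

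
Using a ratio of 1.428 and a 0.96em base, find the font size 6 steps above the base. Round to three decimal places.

8.140em

0.96 × 1.428⁶ = 0.96 × 8.47948 ≈ 8.140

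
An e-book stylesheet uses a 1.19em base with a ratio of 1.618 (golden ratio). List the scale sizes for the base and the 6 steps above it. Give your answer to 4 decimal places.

1.1900em, 1.9254em, 3.1153em, 5.0406em, 8.1557em, 13.1959em, 21.3510em

Step 0: 1.19em
Step 1: 1.19 × 1.618 = 1.9254
Step 2: 1.19 × 1.618² = 3.1153
Step 3: 1.19 × 1.618³ = 5.0406
Step 4: 1.19 × 1.618⁴ = 8.1557
Step 5: 1.19 × 1.618⁵ = 13.1959
Step 6: 1.19 × 1.618⁶ = 21.3510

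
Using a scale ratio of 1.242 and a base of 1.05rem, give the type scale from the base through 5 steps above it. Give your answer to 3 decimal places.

Step 0: 1.05rem
Step 1: 1.05 × 1.242 = 1.304
Step 2: 1.05 × 1.242² = 1.620
Step 3: 1.05 × 1.242³ = 2.012
Step 4: 1.05 × 1.242⁴ = 2.498
Step 5: 1.05 × 1.242⁵ = 3.103

1.050rem, 1.304rem, 1.620rem, 2.012rem, 2.498rem, 3.103rem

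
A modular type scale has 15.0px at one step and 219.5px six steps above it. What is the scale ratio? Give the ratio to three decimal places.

r⁶ = 219.5 / 15.0, so r = (219.5/15.0)^(1/6).
r = 14.6333^(1/6) ≈ 1.5640

1.564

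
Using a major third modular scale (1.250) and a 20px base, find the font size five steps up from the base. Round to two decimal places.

61.04px

20.0 × 1.250⁵ = 20.0 × 3.05176 ≈ 61.04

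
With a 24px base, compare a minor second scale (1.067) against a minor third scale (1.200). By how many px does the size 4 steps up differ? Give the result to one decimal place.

Minor second: 24.0 × 1.067⁴ = 31.108px
Minor third: 24.0 × 1.200⁴ = 49.766px
Difference: 49.766 − 31.108 = 18.658px

18.7px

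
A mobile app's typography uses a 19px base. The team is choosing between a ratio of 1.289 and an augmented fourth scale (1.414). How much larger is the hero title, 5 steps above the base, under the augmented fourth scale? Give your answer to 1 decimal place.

39.8px

At 1.289: 19.0 × 1.289⁵ = 67.611px
Augmented fourth: 19.0 × 1.414⁵ = 107.399px
Difference: 107.399 − 67.611 = 39.788px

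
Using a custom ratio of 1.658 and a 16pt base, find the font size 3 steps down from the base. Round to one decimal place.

Each step on a modular scale multiplies by the ratio, so the size n steps from the base is base × ratioⁿ.
16.0 ÷ 1.658³ = 16.0 ÷ 4.55778 ≈ 3.51

3.5pt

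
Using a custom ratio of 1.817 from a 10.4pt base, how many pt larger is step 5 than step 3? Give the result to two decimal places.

143.58pt

Step 3: 10.4 × 1.817³ = 62.3876pt
Step 5: 10.4 × 1.817⁵ = 205.9719pt
Difference: 205.9719 − 62.3876 = 143.5843pt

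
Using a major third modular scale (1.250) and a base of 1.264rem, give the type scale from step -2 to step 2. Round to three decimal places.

Step -2: 1.264 ÷ 1.250² = 0.809
Step -1: 1.264 ÷ 1.250 = 1.011
Step 0: 1.264rem
Step 1: 1.264 × 1.250 = 1.580
Step 2: 1.264 × 1.250² = 1.975

0.809rem, 1.011rem, 1.264rem, 1.580rem, 1.975rem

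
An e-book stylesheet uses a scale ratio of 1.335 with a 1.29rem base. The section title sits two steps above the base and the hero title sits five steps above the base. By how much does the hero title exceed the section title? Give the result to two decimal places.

3.17rem

Step 2: 1.29 × 1.335² = 2.2991rem
Step 5: 1.29 × 1.335⁵ = 5.4701rem
Difference: 5.4701 − 2.2991 = 3.1710rem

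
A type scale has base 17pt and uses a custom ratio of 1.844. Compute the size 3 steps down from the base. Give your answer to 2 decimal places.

2.71pt

17.0 ÷ 1.844³ = 17.0 ÷ 6.27022 ≈ 2.71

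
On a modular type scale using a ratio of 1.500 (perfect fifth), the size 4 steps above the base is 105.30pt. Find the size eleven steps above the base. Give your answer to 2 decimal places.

The gap is 11 − (4) = 7 steps, so the factor is 1.500^7.
105.30 × 1.500⁷ = 105.30 × 17.08594 ≈ 1799.149

1799.15pt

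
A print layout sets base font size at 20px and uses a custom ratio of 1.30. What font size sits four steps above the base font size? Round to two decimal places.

57.12px

Every step multiplies by the scale ratio.
20.0 × 1.30⁴ = 20.0 × 2.85610 ≈ 57.12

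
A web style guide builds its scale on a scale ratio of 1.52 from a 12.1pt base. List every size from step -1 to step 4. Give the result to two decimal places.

Step -1: 12.1 ÷ 1.52 = 7.96
Step 0: 12.1pt
Step 1: 12.1 × 1.52 = 18.39
Step 2: 12.1 × 1.52² = 27.96
Step 3: 12.1 × 1.52³ = 42.49
Step 4: 12.1 × 1.52⁴ = 64.59

7.96pt, 12.10pt, 18.39pt, 27.96pt, 42.49pt, 64.59pt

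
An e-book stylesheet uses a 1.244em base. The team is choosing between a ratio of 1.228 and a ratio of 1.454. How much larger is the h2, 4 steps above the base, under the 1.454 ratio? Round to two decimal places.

2.73em

At 1.228: 1.244 × 1.228⁴ = 2.8289em
At 1.454: 1.244 × 1.454⁴ = 5.5600em
Difference: 5.5600 − 2.8289 = 2.7311em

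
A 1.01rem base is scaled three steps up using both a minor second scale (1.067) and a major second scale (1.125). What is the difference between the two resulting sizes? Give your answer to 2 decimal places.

0.21rem

Minor second: 1.01 × 1.067³ = 1.2269rem
Major second: 1.01 × 1.125³ = 1.4381rem
Difference: 1.4381 − 1.2269 = 0.2112rem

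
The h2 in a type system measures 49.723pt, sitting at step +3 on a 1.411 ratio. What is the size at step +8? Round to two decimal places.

278.09pt

49.723 × 1.411⁵ = 49.723 × 5.59287 ≈ 278.094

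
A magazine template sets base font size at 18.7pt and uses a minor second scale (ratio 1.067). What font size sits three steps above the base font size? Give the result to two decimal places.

18.7 × 1.067³ = 18.7 × 1.21477 ≈ 22.72

22.72pt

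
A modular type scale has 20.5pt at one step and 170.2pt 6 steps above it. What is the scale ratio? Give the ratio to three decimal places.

1.423

The ratio satisfies 20.5 × r⁶ = 170.2, so r = (170.2 / 20.5)^(1/6).
r = 8.3024^(1/6) ≈ 1.4230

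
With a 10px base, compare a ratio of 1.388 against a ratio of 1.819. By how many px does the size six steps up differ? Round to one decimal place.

At 1.388: 10.0 × 1.388⁶ = 71.505px
At 1.819: 10.0 × 1.819⁶ = 362.240px
Difference: 362.240 − 71.505 = 290.735px

290.7px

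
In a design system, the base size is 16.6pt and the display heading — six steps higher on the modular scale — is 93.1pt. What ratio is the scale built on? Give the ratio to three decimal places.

r⁶ = 93.1 / 16.6, so r = (93.1/16.6)^(1/6).
r = 5.6084^(1/6) ≈ 1.3329

1.333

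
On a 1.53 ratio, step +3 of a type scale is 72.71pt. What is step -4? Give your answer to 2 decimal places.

72.71 ÷ 1.53⁷ = 72.71 ÷ 19.62637 ≈ 3.705

3.70pt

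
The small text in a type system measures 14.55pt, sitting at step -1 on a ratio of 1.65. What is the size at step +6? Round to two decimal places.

Moving from step -1 to step +6 is 7 steps up, so multiply by r⁷.
14.55 × 1.65⁷ = 14.55 × 33.29566 ≈ 484.452

484.45pt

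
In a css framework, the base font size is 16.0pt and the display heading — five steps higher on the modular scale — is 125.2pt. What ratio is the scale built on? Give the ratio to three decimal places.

1.509

The ratio satisfies 16.0 × r⁵ = 125.2, so r = (125.2 / 16.0)^(1/5).
r = 7.8250^(1/5) ≈ 1.5090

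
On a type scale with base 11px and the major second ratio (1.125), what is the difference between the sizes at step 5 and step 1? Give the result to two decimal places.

Step 1: 11.0 × 1.125 = 12.3750px
Step 5: 11.0 × 1.125⁵ = 19.8224px
Difference: 19.8224 − 12.3750 = 7.4474px

7.45px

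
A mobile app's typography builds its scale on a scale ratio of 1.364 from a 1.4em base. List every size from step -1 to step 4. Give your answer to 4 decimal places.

Step -1: 1.4 ÷ 1.364 = 1.0264
Step 0: 1.4em
Step 1: 1.4 × 1.364 = 1.9096
Step 2: 1.4 × 1.364² = 2.6047
Step 3: 1.4 × 1.364³ = 3.5528
Step 4: 1.4 × 1.364⁴ = 4.8460

1.0264em, 1.4000em, 1.9096em, 2.6047em, 3.5528em, 4.8460em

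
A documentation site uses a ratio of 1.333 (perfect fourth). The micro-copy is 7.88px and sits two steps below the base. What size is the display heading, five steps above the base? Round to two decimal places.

58.93px

7.88 × 1.333⁷ = 7.88 × 7.47844 ≈ 58.930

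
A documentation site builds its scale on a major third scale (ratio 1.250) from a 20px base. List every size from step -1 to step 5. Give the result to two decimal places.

16.00px, 20.00px, 25.00px, 31.25px, 39.06px, 48.83px, 61.04px

Step -1: 20.0 ÷ 1.250 = 16.00
Step 0: 20px
Step 1: 20.0 × 1.250 = 25.00
Step 2: 20.0 × 1.250² = 31.25
Step 3: 20.0 × 1.250³ = 39.06
Step 4: 20.0 × 1.250⁴ = 48.83
Step 5: 20.0 × 1.250⁵ = 61.04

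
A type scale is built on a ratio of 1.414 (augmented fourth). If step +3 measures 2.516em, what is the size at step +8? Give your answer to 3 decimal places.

14.222em

The gap is 8 − (3) = 5 steps, so the factor is 1.414^5.
2.516 × 1.414⁵ = 2.516 × 5.65258 ≈ 14.222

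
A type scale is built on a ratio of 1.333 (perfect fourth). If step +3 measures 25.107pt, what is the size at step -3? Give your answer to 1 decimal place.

4.5pt

The gap is -3 − (3) = -6 steps, so the factor is 1.333^-6.
25.107 ÷ 1.333⁶ = 25.107 ÷ 5.61023 ≈ 4.475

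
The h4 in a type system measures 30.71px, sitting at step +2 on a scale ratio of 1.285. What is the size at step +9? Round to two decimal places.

The gap is 9 − (2) = 7 steps, so the factor is 1.285^7.
30.71 × 1.285⁷ = 30.71 × 5.78525 ≈ 177.665

177.66px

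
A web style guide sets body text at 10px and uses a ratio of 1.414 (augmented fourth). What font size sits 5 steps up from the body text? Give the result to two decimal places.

10.0 × 1.414⁵ = 10.0 × 5.65258 ≈ 56.53

56.53px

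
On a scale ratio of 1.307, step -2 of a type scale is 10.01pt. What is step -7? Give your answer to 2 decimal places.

2.62pt

The gap is -7 − (-2) = -5 steps, so the factor is 1.307^-5.
10.01 ÷ 1.307⁵ = 10.01 ÷ 3.81398 ≈ 2.625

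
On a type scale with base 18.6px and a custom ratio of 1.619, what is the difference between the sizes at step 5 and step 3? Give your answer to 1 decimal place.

128.0px

Step 3: 18.6 × 1.619³ = 78.932px
Step 5: 18.6 × 1.619⁵ = 206.894px
Difference: 206.894 − 78.932 = 127.962px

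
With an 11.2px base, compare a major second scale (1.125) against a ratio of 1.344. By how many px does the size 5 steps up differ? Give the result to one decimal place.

Major second: 11.2 × 1.125⁵ = 20.183px
At 1.344: 11.2 × 1.344⁵ = 49.115px
Difference: 49.115 − 20.183 = 28.932px

28.9px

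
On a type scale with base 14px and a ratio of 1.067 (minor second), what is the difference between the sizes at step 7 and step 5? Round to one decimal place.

2.7px

Step 5: 14.0 × 1.067⁵ = 19.362px
Step 7: 14.0 × 1.067⁷ = 22.043px
Difference: 22.043 − 19.362 = 2.681px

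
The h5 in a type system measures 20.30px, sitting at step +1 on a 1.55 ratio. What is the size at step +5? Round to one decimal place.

Moving from step +1 to step +5 is 4 steps up, so multiply by r⁴.
20.30 × 1.55⁴ = 20.30 × 5.77201 ≈ 117.172

117.2px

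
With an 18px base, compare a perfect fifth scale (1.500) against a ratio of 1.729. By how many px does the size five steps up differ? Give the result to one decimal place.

Perfect fifth: 18.0 × 1.500⁵ = 136.688px
At 1.729: 18.0 × 1.729⁵ = 278.130px
Difference: 278.130 − 136.688 = 141.442px

141.4px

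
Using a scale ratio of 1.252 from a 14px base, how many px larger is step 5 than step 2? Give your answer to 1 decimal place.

21.1px

Step 2: 14.0 × 1.252² = 21.945px
Step 5: 14.0 × 1.252⁵ = 43.068px
Difference: 43.068 − 21.945 = 21.123px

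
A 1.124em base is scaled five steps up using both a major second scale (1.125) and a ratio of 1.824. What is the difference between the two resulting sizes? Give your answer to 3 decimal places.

Major second: 1.124 × 1.125⁵ = 2.02548em
At 1.824: 1.124 × 1.824⁵ = 22.69293em
Difference: 22.69293 − 2.02548 = 20.66745em

20.667em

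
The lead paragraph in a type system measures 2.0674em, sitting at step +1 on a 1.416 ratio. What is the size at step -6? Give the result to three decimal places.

0.181em

The gap is -6 − (1) = -7 steps, so the factor is 1.416^-7.
2.0674 ÷ 1.416⁷ = 2.0674 ÷ 11.41413 ≈ 0.181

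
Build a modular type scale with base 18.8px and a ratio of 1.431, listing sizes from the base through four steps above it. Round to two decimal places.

Step 0: 18.8px
Step 1: 18.8 × 1.431 = 26.90
Step 2: 18.8 × 1.431² = 38.50
Step 3: 18.8 × 1.431³ = 55.09
Step 4: 18.8 × 1.431⁴ = 78.83

18.80px, 26.90px, 38.50px, 55.09px, 78.83px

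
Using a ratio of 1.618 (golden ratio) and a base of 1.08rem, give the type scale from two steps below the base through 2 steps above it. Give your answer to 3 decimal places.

Step -2: 1.08 ÷ 1.618² = 0.413
Step -1: 1.08 ÷ 1.618 = 0.667
Step 0: 1.08rem
Step 1: 1.08 × 1.618 = 1.747
Step 2: 1.08 × 1.618² = 2.827

0.413rem, 0.667rem, 1.080rem, 1.747rem, 2.827rem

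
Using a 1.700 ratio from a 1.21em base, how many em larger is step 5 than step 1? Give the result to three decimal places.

Step 1: 1.21 × 1.700 = 2.05700em
Step 5: 1.21 × 1.700⁵ = 17.18027em
Difference: 17.18027 − 2.05700 = 15.12327em

15.123em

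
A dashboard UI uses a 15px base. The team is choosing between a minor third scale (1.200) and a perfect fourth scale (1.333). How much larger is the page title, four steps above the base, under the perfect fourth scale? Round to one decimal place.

Minor third: 15.0 × 1.200⁴ = 31.104px
Perfect fourth: 15.0 × 1.333⁴ = 47.360px
Difference: 47.360 − 31.104 = 16.256px

16.3px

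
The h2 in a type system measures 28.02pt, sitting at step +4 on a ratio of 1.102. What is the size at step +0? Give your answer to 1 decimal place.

28.02 ÷ 1.102⁴ = 28.02 ÷ 1.47478 ≈ 18.999

19.0pt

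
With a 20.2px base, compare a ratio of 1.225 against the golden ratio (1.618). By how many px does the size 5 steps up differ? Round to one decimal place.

At 1.225: 20.2 × 1.225⁵ = 55.723px
Golden ratio: 20.2 × 1.618⁵ = 223.998px
Difference: 223.998 − 55.723 = 168.275px

168.3px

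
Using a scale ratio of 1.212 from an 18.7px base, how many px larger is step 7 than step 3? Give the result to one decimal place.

Step 3: 18.7 × 1.212³ = 33.293px
Step 7: 18.7 × 1.212⁷ = 71.839px
Difference: 71.839 − 33.293 = 38.546px

38.5px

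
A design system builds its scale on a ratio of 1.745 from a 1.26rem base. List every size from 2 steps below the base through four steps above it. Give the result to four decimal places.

Step -2: 1.26 ÷ 1.745² = 0.4138
Step -1: 1.26 ÷ 1.745 = 0.7221
Step 0: 1.26rem
Step 1: 1.26 × 1.745 = 2.1987
Step 2: 1.26 × 1.745² = 3.8367
Step 3: 1.26 × 1.745³ = 6.6951
Step 4: 1.26 × 1.745⁴ = 11.6829

0.4138rem, 0.7221rem, 1.2600rem, 2.1987rem, 3.8367rem, 6.6951rem, 11.6829rem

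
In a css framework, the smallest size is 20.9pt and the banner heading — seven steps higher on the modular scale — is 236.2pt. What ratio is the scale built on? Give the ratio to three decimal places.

The ratio satisfies 20.9 × r⁷ = 236.2, so r = (236.2 / 20.9)^(1/7).
r = 11.3014^(1/7) ≈ 1.4140

1.414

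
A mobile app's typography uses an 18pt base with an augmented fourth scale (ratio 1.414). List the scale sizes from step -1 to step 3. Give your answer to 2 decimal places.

12.73pt, 18.00pt, 25.45pt, 35.99pt, 50.89pt

Step -1: 18.0 ÷ 1.414 = 12.73
Step 0: 18pt
Step 1: 18.0 × 1.414 = 25.45
Step 2: 18.0 × 1.414² = 35.99
Step 3: 18.0 × 1.414³ = 50.89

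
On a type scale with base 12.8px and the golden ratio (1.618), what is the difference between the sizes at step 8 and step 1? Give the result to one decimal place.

Step 1: 12.8 × 1.618 = 20.710px
Step 8: 12.8 × 1.618⁸ = 601.226px
Difference: 601.226 − 20.710 = 580.516px

580.5px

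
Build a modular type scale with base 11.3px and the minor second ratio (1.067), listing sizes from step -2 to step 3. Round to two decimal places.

9.93px, 10.59px, 11.30px, 12.06px, 12.86px, 13.73px

Step -2: 11.3 ÷ 1.067² = 9.93
Step -1: 11.3 ÷ 1.067 = 10.59
Step 0: 11.3px
Step 1: 11.3 × 1.067 = 12.06
Step 2: 11.3 × 1.067² = 12.86
Step 3: 11.3 × 1.067³ = 13.73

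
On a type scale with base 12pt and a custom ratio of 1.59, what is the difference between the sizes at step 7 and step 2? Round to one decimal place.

Step 2: 12.0 × 1.59² = 30.337pt
Step 7: 12.0 × 1.59⁷ = 308.291pt
Difference: 308.291 − 30.337 = 277.954pt

278.0pt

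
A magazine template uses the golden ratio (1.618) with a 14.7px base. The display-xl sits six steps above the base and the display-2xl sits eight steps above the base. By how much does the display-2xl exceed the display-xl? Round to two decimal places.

426.72px

Step 6: 14.7 × 1.618⁶ = 263.7476px
Step 8: 14.7 × 1.618⁸ = 690.4710px
Difference: 690.4710 − 263.7476 = 426.7234px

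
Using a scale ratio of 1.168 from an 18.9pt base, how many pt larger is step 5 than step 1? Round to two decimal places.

Step 1: 18.9 × 1.168 = 22.0752pt
Step 5: 18.9 × 1.168⁵ = 41.0843pt
Difference: 41.0843 − 22.0752 = 19.0091pt

19.01pt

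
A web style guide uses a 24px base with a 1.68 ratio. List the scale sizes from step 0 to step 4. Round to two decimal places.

24.00px, 40.32px, 67.74px, 113.80px, 191.18px

Step 0: 24px
Step 1: 24.0 × 1.68 = 40.32
Step 2: 24.0 × 1.68² = 67.74
Step 3: 24.0 × 1.68³ = 113.80
Step 4: 24.0 × 1.68⁴ = 191.18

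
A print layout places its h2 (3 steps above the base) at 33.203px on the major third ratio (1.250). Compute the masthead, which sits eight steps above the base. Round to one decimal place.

101.3px

33.203 × 1.250⁵ = 33.203 × 3.05176 ≈ 101.328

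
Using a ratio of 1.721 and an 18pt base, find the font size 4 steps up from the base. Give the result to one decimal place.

157.9pt

Every step multiplies by the scale ratio.
18.0 × 1.721⁴ = 18.0 × 8.77250 ≈ 157.91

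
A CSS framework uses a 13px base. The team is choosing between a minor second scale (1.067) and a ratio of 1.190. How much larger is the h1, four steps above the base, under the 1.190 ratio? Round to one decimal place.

Minor second: 13.0 × 1.067⁴ = 16.850px
At 1.190: 13.0 × 1.190⁴ = 26.069px
Difference: 26.069 − 16.850 = 9.219px

9.2px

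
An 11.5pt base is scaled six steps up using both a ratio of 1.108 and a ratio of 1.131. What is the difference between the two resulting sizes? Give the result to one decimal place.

2.8pt

At 1.108: 11.5 × 1.108⁶ = 21.278pt
At 1.131: 11.5 × 1.131⁶ = 24.070pt
Difference: 24.070 − 21.278 = 2.792pt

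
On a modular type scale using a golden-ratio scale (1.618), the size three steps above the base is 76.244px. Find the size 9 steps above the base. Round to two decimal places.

1367.97px

76.244 × 1.618⁶ = 76.244 × 17.94201 ≈ 1367.971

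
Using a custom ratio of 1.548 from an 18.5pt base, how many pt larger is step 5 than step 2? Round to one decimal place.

120.1pt

Step 2: 18.5 × 1.548² = 44.332pt
Step 5: 18.5 × 1.548⁵ = 164.447pt
Difference: 164.447 − 44.332 = 120.115pt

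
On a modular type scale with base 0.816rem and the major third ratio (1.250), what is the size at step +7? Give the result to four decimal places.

3.8910rem

Every step multiplies by the scale ratio.
0.816 × 1.250⁷ = 0.816 × 4.76837 ≈ 3.8910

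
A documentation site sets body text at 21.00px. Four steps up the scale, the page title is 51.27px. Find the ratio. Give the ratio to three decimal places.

1.250

r⁴ = 51.27 / 21.00, so r = (51.27/21.00)^(1/4).
r = 2.4414^(1/4) ≈ 1.2500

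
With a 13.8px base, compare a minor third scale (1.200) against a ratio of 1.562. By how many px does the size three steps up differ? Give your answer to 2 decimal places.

28.75px

Minor third: 13.8 × 1.200³ = 23.8464px
At 1.562: 13.8 × 1.562³ = 52.5923px
Difference: 52.5923 − 23.8464 = 28.7459px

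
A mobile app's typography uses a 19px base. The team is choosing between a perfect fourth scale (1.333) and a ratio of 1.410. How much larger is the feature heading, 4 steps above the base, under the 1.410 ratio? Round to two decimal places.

15.11px

Perfect fourth: 19.0 × 1.333⁴ = 59.9894px
At 1.410: 19.0 × 1.410⁴ = 75.0983px
Difference: 75.0983 − 59.9894 = 15.1089px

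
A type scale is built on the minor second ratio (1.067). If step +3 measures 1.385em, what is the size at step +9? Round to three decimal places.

2.044em

1.385 × 1.067⁶ = 1.385 × 1.47566 ≈ 2.044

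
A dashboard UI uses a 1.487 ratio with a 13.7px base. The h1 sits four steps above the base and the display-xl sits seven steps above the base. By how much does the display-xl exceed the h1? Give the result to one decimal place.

153.3px

Step 4: 13.7 × 1.487⁴ = 66.983px
Step 7: 13.7 × 1.487⁷ = 220.241px
Difference: 220.241 − 66.983 = 153.258px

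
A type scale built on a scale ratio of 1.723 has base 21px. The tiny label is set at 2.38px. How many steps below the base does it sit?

4

1.723ⁿ = 21 / 2.38 = 8.8235
n = ln(8.8235) / ln(1.723) = 2.1774 / 0.5441 ≈ 4.00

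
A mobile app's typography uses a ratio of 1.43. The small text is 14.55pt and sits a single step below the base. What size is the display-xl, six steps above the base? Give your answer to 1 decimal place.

The gap is 6 − (-1) = 7 steps, so the factor is 1.43^7.
14.55 × 1.43⁷ = 14.55 × 12.22791 ≈ 177.916

177.9pt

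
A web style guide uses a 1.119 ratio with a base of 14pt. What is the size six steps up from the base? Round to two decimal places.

14.0 × 1.119⁶ = 14.0 × 1.96327 ≈ 27.49

27.49pt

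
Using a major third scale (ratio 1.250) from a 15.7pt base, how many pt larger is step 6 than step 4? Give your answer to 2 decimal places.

Step 4: 15.7 × 1.250⁴ = 38.3301pt
Step 6: 15.7 × 1.250⁶ = 59.8907pt
Difference: 59.8907 − 38.3301 = 21.5606pt

21.56pt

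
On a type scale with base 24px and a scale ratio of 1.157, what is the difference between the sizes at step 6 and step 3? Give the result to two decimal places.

Step 3: 24.0 × 1.157³ = 37.1716px
Step 6: 24.0 × 1.157⁶ = 57.5720px
Difference: 57.5720 − 37.1716 = 20.4004px

20.40px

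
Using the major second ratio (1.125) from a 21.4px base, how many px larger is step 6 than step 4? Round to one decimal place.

Step 4: 21.4 × 1.125⁴ = 34.279px
Step 6: 21.4 × 1.125⁶ = 43.384px
Difference: 43.384 − 34.279 = 9.105px

9.1px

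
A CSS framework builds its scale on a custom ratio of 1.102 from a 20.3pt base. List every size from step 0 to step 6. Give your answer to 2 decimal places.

Step 0: 20.3pt
Step 1: 20.3 × 1.102 = 22.37
Step 2: 20.3 × 1.102² = 24.65
Step 3: 20.3 × 1.102³ = 27.17
Step 4: 20.3 × 1.102⁴ = 29.94
Step 5: 20.3 × 1.102⁵ = 32.99
Step 6: 20.3 × 1.102⁶ = 36.36

20.30pt, 22.37pt, 24.65pt, 27.17pt, 29.94pt, 32.99pt, 36.36pt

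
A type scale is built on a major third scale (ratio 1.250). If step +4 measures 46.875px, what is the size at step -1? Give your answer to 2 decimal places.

15.36px

46.875 ÷ 1.250⁵ = 46.875 ÷ 3.05176 ≈ 15.360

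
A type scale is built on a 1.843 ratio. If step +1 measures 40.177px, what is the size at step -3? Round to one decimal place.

40.177 ÷ 1.843⁴ = 40.177 ÷ 11.53722 ≈ 3.482

3.5px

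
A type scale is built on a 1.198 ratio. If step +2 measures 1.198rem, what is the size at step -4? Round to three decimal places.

Moving from step +2 to step -4 is 6 steps down, so divide by r⁶.
1.198 ÷ 1.198⁶ = 1.198 ÷ 2.95625 ≈ 0.405

0.405rem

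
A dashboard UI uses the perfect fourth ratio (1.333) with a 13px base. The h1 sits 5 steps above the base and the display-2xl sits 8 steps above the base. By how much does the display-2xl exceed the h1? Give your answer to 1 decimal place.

74.9px

Step 5: 13.0 × 1.333⁵ = 54.713px
Step 8: 13.0 × 1.333⁸ = 129.594px
Difference: 129.594 − 54.713 = 74.881px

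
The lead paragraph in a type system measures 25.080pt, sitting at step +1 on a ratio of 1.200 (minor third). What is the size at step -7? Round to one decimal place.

25.080 ÷ 1.200⁸ = 25.080 ÷ 4.29982 ≈ 5.833

5.8pt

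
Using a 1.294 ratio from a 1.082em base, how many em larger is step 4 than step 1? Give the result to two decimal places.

1.63em

Step 1: 1.082 × 1.294 = 1.4001em
Step 4: 1.082 × 1.294⁴ = 3.0336em
Difference: 3.0336 − 1.4001 = 1.6335em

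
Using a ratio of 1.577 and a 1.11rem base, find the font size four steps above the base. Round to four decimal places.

6.8651rem

1.11 × 1.577⁴ = 1.11 × 6.18482 ≈ 6.8651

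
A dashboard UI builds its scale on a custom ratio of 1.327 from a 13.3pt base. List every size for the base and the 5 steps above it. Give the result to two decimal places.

13.30pt, 17.65pt, 23.42pt, 31.08pt, 41.24pt, 54.73pt

Step 0: 13.3pt
Step 1: 13.3 × 1.327 = 17.65
Step 2: 13.3 × 1.327² = 23.42
Step 3: 13.3 × 1.327³ = 31.08
Step 4: 13.3 × 1.327⁴ = 41.24
Step 5: 13.3 × 1.327⁵ = 54.73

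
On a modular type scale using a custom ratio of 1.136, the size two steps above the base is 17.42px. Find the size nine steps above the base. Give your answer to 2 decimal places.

42.53px

Moving from step +2 to step +9 is 7 steps up, so multiply by r⁷.
17.42 × 1.136⁷ = 17.42 × 2.44145 ≈ 42.530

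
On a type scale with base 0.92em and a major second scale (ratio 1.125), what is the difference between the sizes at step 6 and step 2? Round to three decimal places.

0.701em

Step 2: 0.92 × 1.125² = 1.16438em
Step 6: 0.92 × 1.125⁶ = 1.86510em
Difference: 1.86510 − 1.16438 = 0.70072em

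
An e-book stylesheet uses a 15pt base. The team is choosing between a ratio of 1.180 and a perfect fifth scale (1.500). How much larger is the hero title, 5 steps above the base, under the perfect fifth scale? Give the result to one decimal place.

79.6pt

At 1.180: 15.0 × 1.180⁵ = 34.316pt
Perfect fifth: 15.0 × 1.500⁵ = 113.906pt
Difference: 113.906 − 34.316 = 79.590pt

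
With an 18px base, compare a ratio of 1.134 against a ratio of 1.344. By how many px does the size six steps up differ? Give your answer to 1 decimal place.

At 1.134: 18.0 × 1.134⁶ = 38.278px
At 1.344: 18.0 × 1.344⁶ = 106.088px
Difference: 106.088 − 38.278 = 67.810px

67.8px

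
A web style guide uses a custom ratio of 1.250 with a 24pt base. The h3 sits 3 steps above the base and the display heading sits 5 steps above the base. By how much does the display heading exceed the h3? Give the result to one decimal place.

Step 3: 24.0 × 1.250³ = 46.875pt
Step 5: 24.0 × 1.250⁵ = 73.242pt
Difference: 73.242 − 46.875 = 26.367pt

26.4pt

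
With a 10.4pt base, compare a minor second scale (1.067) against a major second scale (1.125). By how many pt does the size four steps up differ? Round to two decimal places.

Minor second: 10.4 × 1.067⁴ = 13.4800pt
Major second: 10.4 × 1.125⁴ = 16.6588pt
Difference: 16.6588 − 13.4800 = 3.1788pt

3.18pt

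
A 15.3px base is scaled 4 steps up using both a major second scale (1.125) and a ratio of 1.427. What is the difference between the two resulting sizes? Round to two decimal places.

Major second: 15.3 × 1.125⁴ = 24.5076px
At 1.427: 15.3 × 1.427⁴ = 63.4435px
Difference: 63.4435 − 24.5076 = 38.9359px

38.94px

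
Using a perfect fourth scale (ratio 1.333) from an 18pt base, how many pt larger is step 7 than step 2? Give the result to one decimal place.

102.6pt

Step 2: 18.0 × 1.333² = 31.984pt
Step 7: 18.0 × 1.333⁷ = 134.612pt
Difference: 134.612 − 31.984 = 102.628pt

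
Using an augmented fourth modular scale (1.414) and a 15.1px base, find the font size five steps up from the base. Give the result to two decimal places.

85.35px

Every step multiplies by the scale ratio.
15.1 × 1.414⁵ = 15.1 × 5.65258 ≈ 85.35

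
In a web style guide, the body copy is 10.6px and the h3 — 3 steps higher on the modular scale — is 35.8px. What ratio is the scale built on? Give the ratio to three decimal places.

r³ = 35.8 / 10.6, so r = (35.8/10.6)^(1/3).
r = 3.3774^(1/3) ≈ 1.5003

1.500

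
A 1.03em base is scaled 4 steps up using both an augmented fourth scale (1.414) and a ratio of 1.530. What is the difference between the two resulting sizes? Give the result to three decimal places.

1.527em

Augmented fourth: 1.03 × 1.414⁴ = 4.11751em
At 1.530: 1.03 × 1.530⁴ = 5.64421em
Difference: 5.64421 − 4.11751 = 1.52670em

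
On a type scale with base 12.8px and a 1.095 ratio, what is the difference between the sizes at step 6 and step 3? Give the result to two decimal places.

5.26px

Step 3: 12.8 × 1.095³ = 16.8055px
Step 6: 12.8 × 1.095⁶ = 22.0645px
Difference: 22.0645 − 16.8055 = 5.2590px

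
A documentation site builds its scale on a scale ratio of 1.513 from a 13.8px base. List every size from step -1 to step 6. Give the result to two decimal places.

Step -1: 13.8 ÷ 1.513 = 9.12
Step 0: 13.8px
Step 1: 13.8 × 1.513 = 20.88
Step 2: 13.8 × 1.513² = 31.59
Step 3: 13.8 × 1.513³ = 47.80
Step 4: 13.8 × 1.513⁴ = 72.32
Step 5: 13.8 × 1.513⁵ = 109.41
Step 6: 13.8 × 1.513⁶ = 165.54

9.12px, 13.80px, 20.88px, 31.59px, 47.80px, 72.32px, 109.41px, 165.54px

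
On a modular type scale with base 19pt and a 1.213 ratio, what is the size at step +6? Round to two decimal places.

19.0 × 1.213⁶ = 19.0 × 3.18541 ≈ 60.52

60.52pt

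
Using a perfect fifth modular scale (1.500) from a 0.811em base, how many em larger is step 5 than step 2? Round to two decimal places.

4.33em

Step 2: 0.811 × 1.500² = 1.8248em
Step 5: 0.811 × 1.500⁵ = 6.1585em
Difference: 6.1585 − 1.8248 = 4.3337em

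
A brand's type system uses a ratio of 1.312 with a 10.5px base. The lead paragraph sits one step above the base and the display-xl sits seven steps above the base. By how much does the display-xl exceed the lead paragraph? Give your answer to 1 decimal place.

56.5px

Step 1: 10.5 × 1.312 = 13.776px
Step 7: 10.5 × 1.312⁷ = 70.263px
Difference: 70.263 − 13.776 = 56.487px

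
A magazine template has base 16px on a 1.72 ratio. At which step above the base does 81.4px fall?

1.72ⁿ = 81.4 / 16 = 5.0875
n = ln(5.0875) / ln(1.72) = 1.6268 / 0.5423 ≈ 3.00

3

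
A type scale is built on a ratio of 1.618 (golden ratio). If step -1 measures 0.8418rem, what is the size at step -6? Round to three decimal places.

Moving from step -1 to step -6 is 5 steps down, so divide by r⁵.
0.8418 ÷ 1.618⁵ = 0.8418 ÷ 11.08901 ≈ 0.076

0.076rem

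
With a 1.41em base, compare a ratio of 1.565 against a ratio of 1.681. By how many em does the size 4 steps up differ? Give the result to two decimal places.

At 1.565: 1.41 × 1.565⁴ = 8.4582em
At 1.681: 1.41 × 1.681⁴ = 11.2587em
Difference: 11.2587 − 8.4582 = 2.8005em

2.80em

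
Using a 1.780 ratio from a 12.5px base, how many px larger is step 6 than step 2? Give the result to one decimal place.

358.0px

Step 2: 12.5 × 1.780² = 39.605px
Step 6: 12.5 × 1.780⁶ = 397.585px
Difference: 397.585 − 39.605 = 357.980px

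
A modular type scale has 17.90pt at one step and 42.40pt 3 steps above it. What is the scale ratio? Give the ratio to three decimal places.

The ratio satisfies 17.90 × r³ = 42.40, so r = (42.40 / 17.90)^(1/3).
r = 2.3687^(1/3) ≈ 1.3330

1.333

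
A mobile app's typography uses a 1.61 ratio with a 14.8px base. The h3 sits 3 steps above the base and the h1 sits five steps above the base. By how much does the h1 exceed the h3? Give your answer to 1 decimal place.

98.3px

Step 3: 14.8 × 1.61³ = 61.765px
Step 5: 14.8 × 1.61⁵ = 160.100px
Difference: 160.100 − 61.765 = 98.335px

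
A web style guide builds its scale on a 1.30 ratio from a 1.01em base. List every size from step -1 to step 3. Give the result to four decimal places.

0.7769em, 1.0100em, 1.3130em, 1.7069em, 2.2190em

Step -1: 1.01 ÷ 1.30 = 0.7769
Step 0: 1.01em
Step 1: 1.01 × 1.30 = 1.3130
Step 2: 1.01 × 1.30² = 1.7069
Step 3: 1.01 × 1.30³ = 2.2190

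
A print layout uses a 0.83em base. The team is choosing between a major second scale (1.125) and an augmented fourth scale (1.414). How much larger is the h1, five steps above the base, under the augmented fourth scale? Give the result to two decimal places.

3.20em

Major second: 0.83 × 1.125⁵ = 1.4957em
Augmented fourth: 0.83 × 1.414⁵ = 4.6916em
Difference: 4.6916 − 1.4957 = 3.1959em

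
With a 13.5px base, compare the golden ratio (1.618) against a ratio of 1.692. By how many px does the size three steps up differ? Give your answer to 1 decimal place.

8.2px

Golden ratio: 13.5 × 1.618³ = 57.183px
At 1.692: 13.5 × 1.692³ = 65.394px
Difference: 65.394 − 57.183 = 8.211px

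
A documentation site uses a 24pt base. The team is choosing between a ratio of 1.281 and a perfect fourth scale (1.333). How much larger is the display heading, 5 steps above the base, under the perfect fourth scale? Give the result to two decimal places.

At 1.281: 24.0 × 1.281⁵ = 82.7860pt
Perfect fourth: 24.0 × 1.333⁵ = 101.0094pt
Difference: 101.0094 − 82.7860 = 18.2234pt

18.22pt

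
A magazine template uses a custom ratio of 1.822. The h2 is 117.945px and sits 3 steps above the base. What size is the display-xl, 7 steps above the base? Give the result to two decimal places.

117.945 × 1.822⁴ = 117.945 × 11.02030 ≈ 1299.790

1299.79px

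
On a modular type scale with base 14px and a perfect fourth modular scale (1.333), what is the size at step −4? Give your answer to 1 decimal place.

4.4px

14.0 ÷ 1.333⁴ = 14.0 ÷ 3.15733 ≈ 4.43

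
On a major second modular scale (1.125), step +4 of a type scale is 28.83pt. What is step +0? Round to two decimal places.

The gap is 0 − (4) = -4 steps, so the factor is 1.125^-4.
28.83 ÷ 1.125⁴ = 28.83 ÷ 1.60181 ≈ 17.998

18.00pt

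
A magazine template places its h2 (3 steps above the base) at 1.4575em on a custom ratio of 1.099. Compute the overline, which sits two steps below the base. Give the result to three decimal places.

0.909em

The gap is -2 − (3) = -5 steps, so the factor is 1.099^-5.
1.4575 ÷ 1.099⁵ = 1.4575 ÷ 1.60320 ≈ 0.909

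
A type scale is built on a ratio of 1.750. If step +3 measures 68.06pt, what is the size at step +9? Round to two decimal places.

1954.88pt

68.06 × 1.750⁶ = 68.06 × 28.72290 ≈ 1954.881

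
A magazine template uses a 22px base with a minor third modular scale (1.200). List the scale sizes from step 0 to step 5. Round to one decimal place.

22.0px, 26.4px, 31.7px, 38.0px, 45.6px, 54.7px

Step 0: 22px
Step 1: 22.0 × 1.200 = 26.4
Step 2: 22.0 × 1.200² = 31.7
Step 3: 22.0 × 1.200³ = 38.0
Step 4: 22.0 × 1.200⁴ = 45.6
Step 5: 22.0 × 1.200⁵ = 54.7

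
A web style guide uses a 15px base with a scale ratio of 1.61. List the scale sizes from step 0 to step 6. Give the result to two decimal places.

Step 0: 15px
Step 1: 15.0 × 1.61 = 24.15
Step 2: 15.0 × 1.61² = 38.88
Step 3: 15.0 × 1.61³ = 62.60
Step 4: 15.0 × 1.61⁴ = 100.78
Step 5: 15.0 × 1.61⁵ = 162.26
Step 6: 15.0 × 1.61⁶ = 261.24

15.00px, 24.15px, 38.88px, 62.60px, 100.78px, 162.26px, 261.24px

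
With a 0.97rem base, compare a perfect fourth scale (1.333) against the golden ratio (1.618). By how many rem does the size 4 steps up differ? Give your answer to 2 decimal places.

3.59rem

Perfect fourth: 0.97 × 1.333⁴ = 3.0626rem
Golden ratio: 0.97 × 1.618⁴ = 6.6479rem
Difference: 6.6479 − 3.0626 = 3.5853rem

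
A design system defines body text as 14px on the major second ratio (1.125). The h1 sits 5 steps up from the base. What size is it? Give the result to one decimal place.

14.0 × 1.125⁵ = 14.0 × 1.80203 ≈ 25.23

25.2px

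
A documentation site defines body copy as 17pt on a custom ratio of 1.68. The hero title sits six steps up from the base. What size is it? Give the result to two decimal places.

17.0 × 1.68⁶ = 17.0 × 22.48307 ≈ 382.21

382.21pt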